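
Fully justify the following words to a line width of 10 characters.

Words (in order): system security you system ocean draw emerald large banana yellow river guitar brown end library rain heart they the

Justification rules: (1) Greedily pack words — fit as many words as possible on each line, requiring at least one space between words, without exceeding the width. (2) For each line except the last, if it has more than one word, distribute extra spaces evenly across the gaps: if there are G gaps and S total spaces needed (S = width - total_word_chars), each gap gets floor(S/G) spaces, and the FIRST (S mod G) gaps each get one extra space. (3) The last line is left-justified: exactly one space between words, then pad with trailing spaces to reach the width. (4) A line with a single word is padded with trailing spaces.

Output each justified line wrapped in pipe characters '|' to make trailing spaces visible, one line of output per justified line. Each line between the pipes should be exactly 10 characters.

Answer: |system    |
|security  |
|you system|
|ocean draw|
|emerald   |
|large     |
|banana    |
|yellow    |
|river     |
|guitar    |
|brown  end|
|library   |
|rain heart|
|they the  |

Derivation:
Line 1: ['system'] (min_width=6, slack=4)
Line 2: ['security'] (min_width=8, slack=2)
Line 3: ['you', 'system'] (min_width=10, slack=0)
Line 4: ['ocean', 'draw'] (min_width=10, slack=0)
Line 5: ['emerald'] (min_width=7, slack=3)
Line 6: ['large'] (min_width=5, slack=5)
Line 7: ['banana'] (min_width=6, slack=4)
Line 8: ['yellow'] (min_width=6, slack=4)
Line 9: ['river'] (min_width=5, slack=5)
Line 10: ['guitar'] (min_width=6, slack=4)
Line 11: ['brown', 'end'] (min_width=9, slack=1)
Line 12: ['library'] (min_width=7, slack=3)
Line 13: ['rain', 'heart'] (min_width=10, slack=0)
Line 14: ['they', 'the'] (min_width=8, slack=2)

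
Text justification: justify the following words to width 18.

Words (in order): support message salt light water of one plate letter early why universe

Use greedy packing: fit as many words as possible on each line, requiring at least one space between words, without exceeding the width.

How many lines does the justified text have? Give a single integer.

Line 1: ['support', 'message'] (min_width=15, slack=3)
Line 2: ['salt', 'light', 'water'] (min_width=16, slack=2)
Line 3: ['of', 'one', 'plate'] (min_width=12, slack=6)
Line 4: ['letter', 'early', 'why'] (min_width=16, slack=2)
Line 5: ['universe'] (min_width=8, slack=10)
Total lines: 5

Answer: 5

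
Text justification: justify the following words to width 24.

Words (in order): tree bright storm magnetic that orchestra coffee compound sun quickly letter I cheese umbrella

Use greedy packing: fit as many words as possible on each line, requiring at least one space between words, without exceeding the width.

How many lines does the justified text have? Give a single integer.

Line 1: ['tree', 'bright', 'storm'] (min_width=17, slack=7)
Line 2: ['magnetic', 'that', 'orchestra'] (min_width=23, slack=1)
Line 3: ['coffee', 'compound', 'sun'] (min_width=19, slack=5)
Line 4: ['quickly', 'letter', 'I', 'cheese'] (min_width=23, slack=1)
Line 5: ['umbrella'] (min_width=8, slack=16)
Total lines: 5

Answer: 5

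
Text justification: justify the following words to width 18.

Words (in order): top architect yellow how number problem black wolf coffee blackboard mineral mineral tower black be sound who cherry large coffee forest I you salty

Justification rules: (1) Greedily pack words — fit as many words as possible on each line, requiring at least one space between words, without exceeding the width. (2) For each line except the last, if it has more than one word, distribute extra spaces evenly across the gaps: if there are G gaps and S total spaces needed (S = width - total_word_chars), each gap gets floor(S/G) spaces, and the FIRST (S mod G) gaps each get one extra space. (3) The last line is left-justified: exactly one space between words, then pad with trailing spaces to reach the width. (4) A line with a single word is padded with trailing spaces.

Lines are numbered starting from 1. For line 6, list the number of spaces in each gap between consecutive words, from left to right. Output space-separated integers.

Answer: 3 3

Derivation:
Line 1: ['top', 'architect'] (min_width=13, slack=5)
Line 2: ['yellow', 'how', 'number'] (min_width=17, slack=1)
Line 3: ['problem', 'black', 'wolf'] (min_width=18, slack=0)
Line 4: ['coffee', 'blackboard'] (min_width=17, slack=1)
Line 5: ['mineral', 'mineral'] (min_width=15, slack=3)
Line 6: ['tower', 'black', 'be'] (min_width=14, slack=4)
Line 7: ['sound', 'who', 'cherry'] (min_width=16, slack=2)
Line 8: ['large', 'coffee'] (min_width=12, slack=6)
Line 9: ['forest', 'I', 'you', 'salty'] (min_width=18, slack=0)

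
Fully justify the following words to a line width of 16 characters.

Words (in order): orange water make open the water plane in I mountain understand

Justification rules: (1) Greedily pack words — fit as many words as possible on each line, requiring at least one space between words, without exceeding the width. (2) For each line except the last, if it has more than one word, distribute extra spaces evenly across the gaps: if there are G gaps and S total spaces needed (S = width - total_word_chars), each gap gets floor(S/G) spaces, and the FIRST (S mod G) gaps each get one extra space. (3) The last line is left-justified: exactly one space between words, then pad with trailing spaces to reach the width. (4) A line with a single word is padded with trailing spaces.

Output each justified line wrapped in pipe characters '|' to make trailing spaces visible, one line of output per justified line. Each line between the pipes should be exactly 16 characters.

Answer: |orange     water|
|make   open  the|
|water plane in I|
|mountain        |
|understand      |

Derivation:
Line 1: ['orange', 'water'] (min_width=12, slack=4)
Line 2: ['make', 'open', 'the'] (min_width=13, slack=3)
Line 3: ['water', 'plane', 'in', 'I'] (min_width=16, slack=0)
Line 4: ['mountain'] (min_width=8, slack=8)
Line 5: ['understand'] (min_width=10, slack=6)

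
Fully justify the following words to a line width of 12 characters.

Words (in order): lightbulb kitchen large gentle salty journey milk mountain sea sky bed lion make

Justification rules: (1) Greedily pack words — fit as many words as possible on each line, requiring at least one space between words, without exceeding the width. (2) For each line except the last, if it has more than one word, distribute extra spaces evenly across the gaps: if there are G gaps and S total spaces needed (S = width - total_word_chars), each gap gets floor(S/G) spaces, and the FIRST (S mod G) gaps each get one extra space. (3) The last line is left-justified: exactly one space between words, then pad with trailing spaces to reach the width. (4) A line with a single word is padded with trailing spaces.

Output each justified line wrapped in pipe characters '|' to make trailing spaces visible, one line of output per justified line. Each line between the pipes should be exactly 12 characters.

Line 1: ['lightbulb'] (min_width=9, slack=3)
Line 2: ['kitchen'] (min_width=7, slack=5)
Line 3: ['large', 'gentle'] (min_width=12, slack=0)
Line 4: ['salty'] (min_width=5, slack=7)
Line 5: ['journey', 'milk'] (min_width=12, slack=0)
Line 6: ['mountain', 'sea'] (min_width=12, slack=0)
Line 7: ['sky', 'bed', 'lion'] (min_width=12, slack=0)
Line 8: ['make'] (min_width=4, slack=8)

Answer: |lightbulb   |
|kitchen     |
|large gentle|
|salty       |
|journey milk|
|mountain sea|
|sky bed lion|
|make        |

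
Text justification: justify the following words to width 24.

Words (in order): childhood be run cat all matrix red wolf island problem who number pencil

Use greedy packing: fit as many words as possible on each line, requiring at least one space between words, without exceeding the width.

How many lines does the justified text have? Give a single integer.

Answer: 4

Derivation:
Line 1: ['childhood', 'be', 'run', 'cat', 'all'] (min_width=24, slack=0)
Line 2: ['matrix', 'red', 'wolf', 'island'] (min_width=22, slack=2)
Line 3: ['problem', 'who', 'number'] (min_width=18, slack=6)
Line 4: ['pencil'] (min_width=6, slack=18)
Total lines: 4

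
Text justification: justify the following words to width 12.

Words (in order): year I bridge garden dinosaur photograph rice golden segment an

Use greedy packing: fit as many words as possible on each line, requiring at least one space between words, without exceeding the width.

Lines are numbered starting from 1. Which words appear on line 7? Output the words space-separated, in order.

Answer: segment an

Derivation:
Line 1: ['year', 'I'] (min_width=6, slack=6)
Line 2: ['bridge'] (min_width=6, slack=6)
Line 3: ['garden'] (min_width=6, slack=6)
Line 4: ['dinosaur'] (min_width=8, slack=4)
Line 5: ['photograph'] (min_width=10, slack=2)
Line 6: ['rice', 'golden'] (min_width=11, slack=1)
Line 7: ['segment', 'an'] (min_width=10, slack=2)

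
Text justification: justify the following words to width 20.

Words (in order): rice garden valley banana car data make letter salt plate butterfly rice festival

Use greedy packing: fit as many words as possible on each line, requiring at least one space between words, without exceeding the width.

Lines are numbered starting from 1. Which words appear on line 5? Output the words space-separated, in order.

Line 1: ['rice', 'garden', 'valley'] (min_width=18, slack=2)
Line 2: ['banana', 'car', 'data', 'make'] (min_width=20, slack=0)
Line 3: ['letter', 'salt', 'plate'] (min_width=17, slack=3)
Line 4: ['butterfly', 'rice'] (min_width=14, slack=6)
Line 5: ['festival'] (min_width=8, slack=12)

Answer: festival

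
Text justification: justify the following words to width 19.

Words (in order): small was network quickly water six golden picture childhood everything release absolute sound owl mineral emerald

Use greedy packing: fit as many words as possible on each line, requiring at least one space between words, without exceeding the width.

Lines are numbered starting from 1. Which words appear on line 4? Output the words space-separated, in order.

Answer: childhood

Derivation:
Line 1: ['small', 'was', 'network'] (min_width=17, slack=2)
Line 2: ['quickly', 'water', 'six'] (min_width=17, slack=2)
Line 3: ['golden', 'picture'] (min_width=14, slack=5)
Line 4: ['childhood'] (min_width=9, slack=10)
Line 5: ['everything', 'release'] (min_width=18, slack=1)
Line 6: ['absolute', 'sound', 'owl'] (min_width=18, slack=1)
Line 7: ['mineral', 'emerald'] (min_width=15, slack=4)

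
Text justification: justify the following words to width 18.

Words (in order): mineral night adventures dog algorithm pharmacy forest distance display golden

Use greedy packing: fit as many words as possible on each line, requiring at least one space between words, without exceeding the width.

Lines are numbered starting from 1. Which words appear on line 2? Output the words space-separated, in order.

Answer: adventures dog

Derivation:
Line 1: ['mineral', 'night'] (min_width=13, slack=5)
Line 2: ['adventures', 'dog'] (min_width=14, slack=4)
Line 3: ['algorithm', 'pharmacy'] (min_width=18, slack=0)
Line 4: ['forest', 'distance'] (min_width=15, slack=3)
Line 5: ['display', 'golden'] (min_width=14, slack=4)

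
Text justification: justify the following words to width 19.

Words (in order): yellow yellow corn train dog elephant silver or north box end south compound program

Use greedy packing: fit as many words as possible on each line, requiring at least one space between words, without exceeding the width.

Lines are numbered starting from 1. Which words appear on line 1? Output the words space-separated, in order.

Answer: yellow yellow corn

Derivation:
Line 1: ['yellow', 'yellow', 'corn'] (min_width=18, slack=1)
Line 2: ['train', 'dog', 'elephant'] (min_width=18, slack=1)
Line 3: ['silver', 'or', 'north', 'box'] (min_width=19, slack=0)
Line 4: ['end', 'south', 'compound'] (min_width=18, slack=1)
Line 5: ['program'] (min_width=7, slack=12)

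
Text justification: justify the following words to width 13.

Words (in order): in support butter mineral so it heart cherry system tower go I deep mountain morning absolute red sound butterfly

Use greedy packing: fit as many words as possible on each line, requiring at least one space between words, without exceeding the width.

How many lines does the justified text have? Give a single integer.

Line 1: ['in', 'support'] (min_width=10, slack=3)
Line 2: ['butter'] (min_width=6, slack=7)
Line 3: ['mineral', 'so', 'it'] (min_width=13, slack=0)
Line 4: ['heart', 'cherry'] (min_width=12, slack=1)
Line 5: ['system', 'tower'] (min_width=12, slack=1)
Line 6: ['go', 'I', 'deep'] (min_width=9, slack=4)
Line 7: ['mountain'] (min_width=8, slack=5)
Line 8: ['morning'] (min_width=7, slack=6)
Line 9: ['absolute', 'red'] (min_width=12, slack=1)
Line 10: ['sound'] (min_width=5, slack=8)
Line 11: ['butterfly'] (min_width=9, slack=4)
Total lines: 11

Answer: 11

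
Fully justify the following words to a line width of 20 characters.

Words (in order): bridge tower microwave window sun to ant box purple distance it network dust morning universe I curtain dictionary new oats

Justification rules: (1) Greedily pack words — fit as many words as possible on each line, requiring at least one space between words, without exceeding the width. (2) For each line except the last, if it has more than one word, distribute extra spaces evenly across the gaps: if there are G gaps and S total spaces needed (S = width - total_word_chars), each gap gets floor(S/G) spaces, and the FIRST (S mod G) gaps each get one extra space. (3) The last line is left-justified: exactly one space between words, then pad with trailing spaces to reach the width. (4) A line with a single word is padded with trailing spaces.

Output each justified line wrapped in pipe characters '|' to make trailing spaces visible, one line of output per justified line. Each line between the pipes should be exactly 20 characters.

Answer: |bridge         tower|
|microwave window sun|
|to  ant  box  purple|
|distance  it network|
|dust         morning|
|universe  I  curtain|
|dictionary new oats |

Derivation:
Line 1: ['bridge', 'tower'] (min_width=12, slack=8)
Line 2: ['microwave', 'window', 'sun'] (min_width=20, slack=0)
Line 3: ['to', 'ant', 'box', 'purple'] (min_width=17, slack=3)
Line 4: ['distance', 'it', 'network'] (min_width=19, slack=1)
Line 5: ['dust', 'morning'] (min_width=12, slack=8)
Line 6: ['universe', 'I', 'curtain'] (min_width=18, slack=2)
Line 7: ['dictionary', 'new', 'oats'] (min_width=19, slack=1)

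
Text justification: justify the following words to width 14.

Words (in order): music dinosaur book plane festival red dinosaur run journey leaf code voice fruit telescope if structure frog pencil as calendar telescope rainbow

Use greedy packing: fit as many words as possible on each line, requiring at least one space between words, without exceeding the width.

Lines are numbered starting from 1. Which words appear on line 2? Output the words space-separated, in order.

Line 1: ['music', 'dinosaur'] (min_width=14, slack=0)
Line 2: ['book', 'plane'] (min_width=10, slack=4)
Line 3: ['festival', 'red'] (min_width=12, slack=2)
Line 4: ['dinosaur', 'run'] (min_width=12, slack=2)
Line 5: ['journey', 'leaf'] (min_width=12, slack=2)
Line 6: ['code', 'voice'] (min_width=10, slack=4)
Line 7: ['fruit'] (min_width=5, slack=9)
Line 8: ['telescope', 'if'] (min_width=12, slack=2)
Line 9: ['structure', 'frog'] (min_width=14, slack=0)
Line 10: ['pencil', 'as'] (min_width=9, slack=5)
Line 11: ['calendar'] (min_width=8, slack=6)
Line 12: ['telescope'] (min_width=9, slack=5)
Line 13: ['rainbow'] (min_width=7, slack=7)

Answer: book plane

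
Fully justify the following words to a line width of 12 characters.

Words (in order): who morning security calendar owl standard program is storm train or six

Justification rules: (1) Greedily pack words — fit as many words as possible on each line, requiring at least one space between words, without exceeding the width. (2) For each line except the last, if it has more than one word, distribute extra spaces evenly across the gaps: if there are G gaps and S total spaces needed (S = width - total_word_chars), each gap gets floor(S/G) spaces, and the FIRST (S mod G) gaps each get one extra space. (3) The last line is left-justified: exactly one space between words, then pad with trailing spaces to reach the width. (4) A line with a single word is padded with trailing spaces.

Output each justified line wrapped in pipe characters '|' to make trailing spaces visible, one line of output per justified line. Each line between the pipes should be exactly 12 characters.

Answer: |who  morning|
|security    |
|calendar owl|
|standard    |
|program   is|
|storm  train|
|or six      |

Derivation:
Line 1: ['who', 'morning'] (min_width=11, slack=1)
Line 2: ['security'] (min_width=8, slack=4)
Line 3: ['calendar', 'owl'] (min_width=12, slack=0)
Line 4: ['standard'] (min_width=8, slack=4)
Line 5: ['program', 'is'] (min_width=10, slack=2)
Line 6: ['storm', 'train'] (min_width=11, slack=1)
Line 7: ['or', 'six'] (min_width=6, slack=6)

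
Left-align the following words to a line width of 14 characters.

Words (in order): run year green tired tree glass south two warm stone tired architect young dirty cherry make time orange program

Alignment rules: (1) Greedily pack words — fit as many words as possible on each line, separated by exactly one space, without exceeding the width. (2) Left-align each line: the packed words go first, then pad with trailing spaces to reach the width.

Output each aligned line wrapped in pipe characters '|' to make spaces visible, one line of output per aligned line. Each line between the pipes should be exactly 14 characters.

Line 1: ['run', 'year', 'green'] (min_width=14, slack=0)
Line 2: ['tired', 'tree'] (min_width=10, slack=4)
Line 3: ['glass', 'south'] (min_width=11, slack=3)
Line 4: ['two', 'warm', 'stone'] (min_width=14, slack=0)
Line 5: ['tired'] (min_width=5, slack=9)
Line 6: ['architect'] (min_width=9, slack=5)
Line 7: ['young', 'dirty'] (min_width=11, slack=3)
Line 8: ['cherry', 'make'] (min_width=11, slack=3)
Line 9: ['time', 'orange'] (min_width=11, slack=3)
Line 10: ['program'] (min_width=7, slack=7)

Answer: |run year green|
|tired tree    |
|glass south   |
|two warm stone|
|tired         |
|architect     |
|young dirty   |
|cherry make   |
|time orange   |
|program       |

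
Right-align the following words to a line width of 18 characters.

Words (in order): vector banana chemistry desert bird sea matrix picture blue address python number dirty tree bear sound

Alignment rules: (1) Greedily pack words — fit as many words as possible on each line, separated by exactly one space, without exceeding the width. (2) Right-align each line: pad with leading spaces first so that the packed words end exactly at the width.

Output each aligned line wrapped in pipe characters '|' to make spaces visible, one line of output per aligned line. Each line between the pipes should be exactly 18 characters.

Line 1: ['vector', 'banana'] (min_width=13, slack=5)
Line 2: ['chemistry', 'desert'] (min_width=16, slack=2)
Line 3: ['bird', 'sea', 'matrix'] (min_width=15, slack=3)
Line 4: ['picture', 'blue'] (min_width=12, slack=6)
Line 5: ['address', 'python'] (min_width=14, slack=4)
Line 6: ['number', 'dirty', 'tree'] (min_width=17, slack=1)
Line 7: ['bear', 'sound'] (min_width=10, slack=8)

Answer: |     vector banana|
|  chemistry desert|
|   bird sea matrix|
|      picture blue|
|    address python|
| number dirty tree|
|        bear sound|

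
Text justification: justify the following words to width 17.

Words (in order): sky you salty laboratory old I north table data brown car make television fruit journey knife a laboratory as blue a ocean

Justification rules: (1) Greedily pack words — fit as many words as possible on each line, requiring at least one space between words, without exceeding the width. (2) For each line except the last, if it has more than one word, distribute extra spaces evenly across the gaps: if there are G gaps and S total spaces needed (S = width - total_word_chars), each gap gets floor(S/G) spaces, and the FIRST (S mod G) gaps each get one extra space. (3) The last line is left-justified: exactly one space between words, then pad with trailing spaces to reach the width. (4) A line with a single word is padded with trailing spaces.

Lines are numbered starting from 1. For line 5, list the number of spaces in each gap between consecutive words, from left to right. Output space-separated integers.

Line 1: ['sky', 'you', 'salty'] (min_width=13, slack=4)
Line 2: ['laboratory', 'old', 'I'] (min_width=16, slack=1)
Line 3: ['north', 'table', 'data'] (min_width=16, slack=1)
Line 4: ['brown', 'car', 'make'] (min_width=14, slack=3)
Line 5: ['television', 'fruit'] (min_width=16, slack=1)
Line 6: ['journey', 'knife', 'a'] (min_width=15, slack=2)
Line 7: ['laboratory', 'as'] (min_width=13, slack=4)
Line 8: ['blue', 'a', 'ocean'] (min_width=12, slack=5)

Answer: 2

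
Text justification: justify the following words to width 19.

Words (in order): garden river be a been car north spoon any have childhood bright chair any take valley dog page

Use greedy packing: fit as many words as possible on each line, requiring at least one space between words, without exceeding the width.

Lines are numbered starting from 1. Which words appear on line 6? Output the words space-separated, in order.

Line 1: ['garden', 'river', 'be', 'a'] (min_width=17, slack=2)
Line 2: ['been', 'car', 'north'] (min_width=14, slack=5)
Line 3: ['spoon', 'any', 'have'] (min_width=14, slack=5)
Line 4: ['childhood', 'bright'] (min_width=16, slack=3)
Line 5: ['chair', 'any', 'take'] (min_width=14, slack=5)
Line 6: ['valley', 'dog', 'page'] (min_width=15, slack=4)

Answer: valley dog page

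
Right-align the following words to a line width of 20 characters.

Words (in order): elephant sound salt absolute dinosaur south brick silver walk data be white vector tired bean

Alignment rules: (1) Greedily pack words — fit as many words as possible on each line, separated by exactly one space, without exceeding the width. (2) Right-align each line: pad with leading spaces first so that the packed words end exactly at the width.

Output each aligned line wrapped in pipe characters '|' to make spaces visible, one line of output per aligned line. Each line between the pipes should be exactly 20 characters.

Line 1: ['elephant', 'sound', 'salt'] (min_width=19, slack=1)
Line 2: ['absolute', 'dinosaur'] (min_width=17, slack=3)
Line 3: ['south', 'brick', 'silver'] (min_width=18, slack=2)
Line 4: ['walk', 'data', 'be', 'white'] (min_width=18, slack=2)
Line 5: ['vector', 'tired', 'bean'] (min_width=17, slack=3)

Answer: | elephant sound salt|
|   absolute dinosaur|
|  south brick silver|
|  walk data be white|
|   vector tired bean|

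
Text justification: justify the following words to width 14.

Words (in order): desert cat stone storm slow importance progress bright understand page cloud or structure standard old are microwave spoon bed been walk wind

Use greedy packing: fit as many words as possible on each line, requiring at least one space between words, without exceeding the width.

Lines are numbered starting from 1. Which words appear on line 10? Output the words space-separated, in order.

Line 1: ['desert', 'cat'] (min_width=10, slack=4)
Line 2: ['stone', 'storm'] (min_width=11, slack=3)
Line 3: ['slow'] (min_width=4, slack=10)
Line 4: ['importance'] (min_width=10, slack=4)
Line 5: ['progress'] (min_width=8, slack=6)
Line 6: ['bright'] (min_width=6, slack=8)
Line 7: ['understand'] (min_width=10, slack=4)
Line 8: ['page', 'cloud', 'or'] (min_width=13, slack=1)
Line 9: ['structure'] (min_width=9, slack=5)
Line 10: ['standard', 'old'] (min_width=12, slack=2)
Line 11: ['are', 'microwave'] (min_width=13, slack=1)
Line 12: ['spoon', 'bed', 'been'] (min_width=14, slack=0)
Line 13: ['walk', 'wind'] (min_width=9, slack=5)

Answer: standard old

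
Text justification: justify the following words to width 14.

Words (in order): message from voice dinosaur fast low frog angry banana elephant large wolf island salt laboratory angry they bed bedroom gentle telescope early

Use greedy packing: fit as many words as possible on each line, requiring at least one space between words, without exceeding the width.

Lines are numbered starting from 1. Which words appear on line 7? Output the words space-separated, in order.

Line 1: ['message', 'from'] (min_width=12, slack=2)
Line 2: ['voice', 'dinosaur'] (min_width=14, slack=0)
Line 3: ['fast', 'low', 'frog'] (min_width=13, slack=1)
Line 4: ['angry', 'banana'] (min_width=12, slack=2)
Line 5: ['elephant', 'large'] (min_width=14, slack=0)
Line 6: ['wolf', 'island'] (min_width=11, slack=3)
Line 7: ['salt'] (min_width=4, slack=10)
Line 8: ['laboratory'] (min_width=10, slack=4)
Line 9: ['angry', 'they', 'bed'] (min_width=14, slack=0)
Line 10: ['bedroom', 'gentle'] (min_width=14, slack=0)
Line 11: ['telescope'] (min_width=9, slack=5)
Line 12: ['early'] (min_width=5, slack=9)

Answer: salt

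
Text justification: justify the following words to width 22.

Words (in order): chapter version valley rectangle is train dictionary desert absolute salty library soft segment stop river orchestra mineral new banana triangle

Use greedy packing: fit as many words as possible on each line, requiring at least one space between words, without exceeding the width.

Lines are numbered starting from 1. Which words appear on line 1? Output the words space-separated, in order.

Answer: chapter version valley

Derivation:
Line 1: ['chapter', 'version', 'valley'] (min_width=22, slack=0)
Line 2: ['rectangle', 'is', 'train'] (min_width=18, slack=4)
Line 3: ['dictionary', 'desert'] (min_width=17, slack=5)
Line 4: ['absolute', 'salty', 'library'] (min_width=22, slack=0)
Line 5: ['soft', 'segment', 'stop'] (min_width=17, slack=5)
Line 6: ['river', 'orchestra'] (min_width=15, slack=7)
Line 7: ['mineral', 'new', 'banana'] (min_width=18, slack=4)
Line 8: ['triangle'] (min_width=8, slack=14)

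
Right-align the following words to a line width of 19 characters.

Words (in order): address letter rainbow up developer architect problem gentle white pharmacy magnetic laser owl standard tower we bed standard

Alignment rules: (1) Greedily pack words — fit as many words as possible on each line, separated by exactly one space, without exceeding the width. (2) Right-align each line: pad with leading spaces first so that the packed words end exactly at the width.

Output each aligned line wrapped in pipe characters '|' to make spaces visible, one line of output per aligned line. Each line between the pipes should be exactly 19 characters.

Answer: |     address letter|
|         rainbow up|
|developer architect|
|     problem gentle|
|     white pharmacy|
| magnetic laser owl|
|  standard tower we|
|       bed standard|

Derivation:
Line 1: ['address', 'letter'] (min_width=14, slack=5)
Line 2: ['rainbow', 'up'] (min_width=10, slack=9)
Line 3: ['developer', 'architect'] (min_width=19, slack=0)
Line 4: ['problem', 'gentle'] (min_width=14, slack=5)
Line 5: ['white', 'pharmacy'] (min_width=14, slack=5)
Line 6: ['magnetic', 'laser', 'owl'] (min_width=18, slack=1)
Line 7: ['standard', 'tower', 'we'] (min_width=17, slack=2)
Line 8: ['bed', 'standard'] (min_width=12, slack=7)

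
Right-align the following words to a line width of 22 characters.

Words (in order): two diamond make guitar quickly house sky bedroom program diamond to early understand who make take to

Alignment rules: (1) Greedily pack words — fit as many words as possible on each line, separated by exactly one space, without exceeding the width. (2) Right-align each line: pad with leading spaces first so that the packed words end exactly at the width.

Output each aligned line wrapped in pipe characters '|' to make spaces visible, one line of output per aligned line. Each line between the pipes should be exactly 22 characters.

Line 1: ['two', 'diamond', 'make'] (min_width=16, slack=6)
Line 2: ['guitar', 'quickly', 'house'] (min_width=20, slack=2)
Line 3: ['sky', 'bedroom', 'program'] (min_width=19, slack=3)
Line 4: ['diamond', 'to', 'early'] (min_width=16, slack=6)
Line 5: ['understand', 'who', 'make'] (min_width=19, slack=3)
Line 6: ['take', 'to'] (min_width=7, slack=15)

Answer: |      two diamond make|
|  guitar quickly house|
|   sky bedroom program|
|      diamond to early|
|   understand who make|
|               take to|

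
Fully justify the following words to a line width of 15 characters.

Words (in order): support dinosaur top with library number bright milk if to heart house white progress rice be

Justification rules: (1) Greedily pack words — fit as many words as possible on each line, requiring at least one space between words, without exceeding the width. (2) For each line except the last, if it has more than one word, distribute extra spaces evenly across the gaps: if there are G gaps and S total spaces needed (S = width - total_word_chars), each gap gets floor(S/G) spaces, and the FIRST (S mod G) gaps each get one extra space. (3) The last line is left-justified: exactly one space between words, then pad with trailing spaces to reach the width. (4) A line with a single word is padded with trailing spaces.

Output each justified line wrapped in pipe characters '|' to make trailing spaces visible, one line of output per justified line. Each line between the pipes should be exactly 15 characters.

Answer: |support        |
|dinosaur    top|
|with    library|
|number   bright|
|milk    if   to|
|heart     house|
|white  progress|
|rice be        |

Derivation:
Line 1: ['support'] (min_width=7, slack=8)
Line 2: ['dinosaur', 'top'] (min_width=12, slack=3)
Line 3: ['with', 'library'] (min_width=12, slack=3)
Line 4: ['number', 'bright'] (min_width=13, slack=2)
Line 5: ['milk', 'if', 'to'] (min_width=10, slack=5)
Line 6: ['heart', 'house'] (min_width=11, slack=4)
Line 7: ['white', 'progress'] (min_width=14, slack=1)
Line 8: ['rice', 'be'] (min_width=7, slack=8)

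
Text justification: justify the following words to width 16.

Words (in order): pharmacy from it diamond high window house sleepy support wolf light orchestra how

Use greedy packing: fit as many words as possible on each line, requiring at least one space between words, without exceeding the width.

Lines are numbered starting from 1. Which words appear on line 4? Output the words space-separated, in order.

Line 1: ['pharmacy', 'from', 'it'] (min_width=16, slack=0)
Line 2: ['diamond', 'high'] (min_width=12, slack=4)
Line 3: ['window', 'house'] (min_width=12, slack=4)
Line 4: ['sleepy', 'support'] (min_width=14, slack=2)
Line 5: ['wolf', 'light'] (min_width=10, slack=6)
Line 6: ['orchestra', 'how'] (min_width=13, slack=3)

Answer: sleepy support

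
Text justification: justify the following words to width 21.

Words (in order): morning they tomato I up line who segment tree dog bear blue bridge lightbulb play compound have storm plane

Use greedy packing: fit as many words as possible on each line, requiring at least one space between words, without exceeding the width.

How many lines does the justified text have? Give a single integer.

Answer: 6

Derivation:
Line 1: ['morning', 'they', 'tomato', 'I'] (min_width=21, slack=0)
Line 2: ['up', 'line', 'who', 'segment'] (min_width=19, slack=2)
Line 3: ['tree', 'dog', 'bear', 'blue'] (min_width=18, slack=3)
Line 4: ['bridge', 'lightbulb', 'play'] (min_width=21, slack=0)
Line 5: ['compound', 'have', 'storm'] (min_width=19, slack=2)
Line 6: ['plane'] (min_width=5, slack=16)
Total lines: 6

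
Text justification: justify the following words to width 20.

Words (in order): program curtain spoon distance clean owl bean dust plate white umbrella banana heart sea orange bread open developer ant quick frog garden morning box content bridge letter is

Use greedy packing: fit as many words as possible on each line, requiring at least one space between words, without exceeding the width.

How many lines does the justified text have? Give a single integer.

Answer: 10

Derivation:
Line 1: ['program', 'curtain'] (min_width=15, slack=5)
Line 2: ['spoon', 'distance', 'clean'] (min_width=20, slack=0)
Line 3: ['owl', 'bean', 'dust', 'plate'] (min_width=19, slack=1)
Line 4: ['white', 'umbrella'] (min_width=14, slack=6)
Line 5: ['banana', 'heart', 'sea'] (min_width=16, slack=4)
Line 6: ['orange', 'bread', 'open'] (min_width=17, slack=3)
Line 7: ['developer', 'ant', 'quick'] (min_width=19, slack=1)
Line 8: ['frog', 'garden', 'morning'] (min_width=19, slack=1)
Line 9: ['box', 'content', 'bridge'] (min_width=18, slack=2)
Line 10: ['letter', 'is'] (min_width=9, slack=11)
Total lines: 10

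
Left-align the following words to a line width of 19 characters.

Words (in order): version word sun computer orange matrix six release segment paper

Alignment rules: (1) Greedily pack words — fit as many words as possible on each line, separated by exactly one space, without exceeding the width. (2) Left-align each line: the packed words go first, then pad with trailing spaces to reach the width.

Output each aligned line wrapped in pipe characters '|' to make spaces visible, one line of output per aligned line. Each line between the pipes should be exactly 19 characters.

Line 1: ['version', 'word', 'sun'] (min_width=16, slack=3)
Line 2: ['computer', 'orange'] (min_width=15, slack=4)
Line 3: ['matrix', 'six', 'release'] (min_width=18, slack=1)
Line 4: ['segment', 'paper'] (min_width=13, slack=6)

Answer: |version word sun   |
|computer orange    |
|matrix six release |
|segment paper      |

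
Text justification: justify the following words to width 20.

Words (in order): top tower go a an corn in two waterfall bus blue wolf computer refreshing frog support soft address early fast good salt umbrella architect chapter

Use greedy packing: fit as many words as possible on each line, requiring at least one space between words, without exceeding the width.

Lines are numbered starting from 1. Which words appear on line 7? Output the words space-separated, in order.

Line 1: ['top', 'tower', 'go', 'a', 'an'] (min_width=17, slack=3)
Line 2: ['corn', 'in', 'two'] (min_width=11, slack=9)
Line 3: ['waterfall', 'bus', 'blue'] (min_width=18, slack=2)
Line 4: ['wolf', 'computer'] (min_width=13, slack=7)
Line 5: ['refreshing', 'frog'] (min_width=15, slack=5)
Line 6: ['support', 'soft', 'address'] (min_width=20, slack=0)
Line 7: ['early', 'fast', 'good', 'salt'] (min_width=20, slack=0)
Line 8: ['umbrella', 'architect'] (min_width=18, slack=2)
Line 9: ['chapter'] (min_width=7, slack=13)

Answer: early fast good salt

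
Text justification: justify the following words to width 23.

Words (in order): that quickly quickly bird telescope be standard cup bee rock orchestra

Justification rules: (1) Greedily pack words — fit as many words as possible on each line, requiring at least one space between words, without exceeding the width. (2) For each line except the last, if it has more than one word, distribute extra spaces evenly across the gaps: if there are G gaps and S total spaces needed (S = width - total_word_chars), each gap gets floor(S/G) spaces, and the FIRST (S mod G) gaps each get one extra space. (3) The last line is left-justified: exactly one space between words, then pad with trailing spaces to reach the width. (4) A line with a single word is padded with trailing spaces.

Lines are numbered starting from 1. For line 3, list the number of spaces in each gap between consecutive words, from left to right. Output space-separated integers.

Answer: 2 2 1

Derivation:
Line 1: ['that', 'quickly', 'quickly'] (min_width=20, slack=3)
Line 2: ['bird', 'telescope', 'be'] (min_width=17, slack=6)
Line 3: ['standard', 'cup', 'bee', 'rock'] (min_width=21, slack=2)
Line 4: ['orchestra'] (min_width=9, slack=14)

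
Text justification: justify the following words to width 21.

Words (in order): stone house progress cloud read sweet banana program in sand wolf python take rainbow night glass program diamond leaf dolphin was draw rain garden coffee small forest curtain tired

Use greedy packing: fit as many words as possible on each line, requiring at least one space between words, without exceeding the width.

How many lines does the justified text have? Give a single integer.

Line 1: ['stone', 'house', 'progress'] (min_width=20, slack=1)
Line 2: ['cloud', 'read', 'sweet'] (min_width=16, slack=5)
Line 3: ['banana', 'program', 'in'] (min_width=17, slack=4)
Line 4: ['sand', 'wolf', 'python', 'take'] (min_width=21, slack=0)
Line 5: ['rainbow', 'night', 'glass'] (min_width=19, slack=2)
Line 6: ['program', 'diamond', 'leaf'] (min_width=20, slack=1)
Line 7: ['dolphin', 'was', 'draw', 'rain'] (min_width=21, slack=0)
Line 8: ['garden', 'coffee', 'small'] (min_width=19, slack=2)
Line 9: ['forest', 'curtain', 'tired'] (min_width=20, slack=1)
Total lines: 9

Answer: 9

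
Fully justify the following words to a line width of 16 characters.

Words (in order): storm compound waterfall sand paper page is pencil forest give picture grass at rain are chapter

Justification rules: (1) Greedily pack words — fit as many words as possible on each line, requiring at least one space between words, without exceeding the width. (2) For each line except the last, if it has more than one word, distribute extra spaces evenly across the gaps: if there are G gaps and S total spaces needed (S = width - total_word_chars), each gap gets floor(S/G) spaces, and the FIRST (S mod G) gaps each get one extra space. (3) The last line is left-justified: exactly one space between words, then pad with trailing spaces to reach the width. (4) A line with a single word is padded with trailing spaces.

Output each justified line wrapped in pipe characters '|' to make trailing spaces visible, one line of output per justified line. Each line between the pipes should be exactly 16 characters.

Answer: |storm   compound|
|waterfall   sand|
|paper   page  is|
|pencil    forest|
|give     picture|
|grass   at  rain|
|are chapter     |

Derivation:
Line 1: ['storm', 'compound'] (min_width=14, slack=2)
Line 2: ['waterfall', 'sand'] (min_width=14, slack=2)
Line 3: ['paper', 'page', 'is'] (min_width=13, slack=3)
Line 4: ['pencil', 'forest'] (min_width=13, slack=3)
Line 5: ['give', 'picture'] (min_width=12, slack=4)
Line 6: ['grass', 'at', 'rain'] (min_width=13, slack=3)
Line 7: ['are', 'chapter'] (min_width=11, slack=5)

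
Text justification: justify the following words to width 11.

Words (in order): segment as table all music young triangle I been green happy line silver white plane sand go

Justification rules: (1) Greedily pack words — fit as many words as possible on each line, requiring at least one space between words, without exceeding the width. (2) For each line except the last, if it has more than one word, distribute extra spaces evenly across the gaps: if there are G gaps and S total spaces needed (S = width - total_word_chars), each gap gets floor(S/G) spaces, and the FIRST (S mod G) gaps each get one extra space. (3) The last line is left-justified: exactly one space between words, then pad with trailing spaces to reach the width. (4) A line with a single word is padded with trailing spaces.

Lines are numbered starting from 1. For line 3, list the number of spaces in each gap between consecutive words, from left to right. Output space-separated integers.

Line 1: ['segment', 'as'] (min_width=10, slack=1)
Line 2: ['table', 'all'] (min_width=9, slack=2)
Line 3: ['music', 'young'] (min_width=11, slack=0)
Line 4: ['triangle', 'I'] (min_width=10, slack=1)
Line 5: ['been', 'green'] (min_width=10, slack=1)
Line 6: ['happy', 'line'] (min_width=10, slack=1)
Line 7: ['silver'] (min_width=6, slack=5)
Line 8: ['white', 'plane'] (min_width=11, slack=0)
Line 9: ['sand', 'go'] (min_width=7, slack=4)

Answer: 1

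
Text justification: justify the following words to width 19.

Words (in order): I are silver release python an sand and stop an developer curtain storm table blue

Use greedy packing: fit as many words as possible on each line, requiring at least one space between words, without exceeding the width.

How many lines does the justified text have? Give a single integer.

Answer: 5

Derivation:
Line 1: ['I', 'are', 'silver'] (min_width=12, slack=7)
Line 2: ['release', 'python', 'an'] (min_width=17, slack=2)
Line 3: ['sand', 'and', 'stop', 'an'] (min_width=16, slack=3)
Line 4: ['developer', 'curtain'] (min_width=17, slack=2)
Line 5: ['storm', 'table', 'blue'] (min_width=16, slack=3)
Total lines: 5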